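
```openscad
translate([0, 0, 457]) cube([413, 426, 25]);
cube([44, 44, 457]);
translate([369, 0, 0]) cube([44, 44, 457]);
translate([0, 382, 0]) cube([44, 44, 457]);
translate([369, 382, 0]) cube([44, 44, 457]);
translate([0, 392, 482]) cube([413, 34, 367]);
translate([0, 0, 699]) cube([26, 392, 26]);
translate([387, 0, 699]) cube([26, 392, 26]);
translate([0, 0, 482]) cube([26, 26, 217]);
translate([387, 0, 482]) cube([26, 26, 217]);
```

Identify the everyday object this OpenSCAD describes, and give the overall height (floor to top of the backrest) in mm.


A chair. The overall height is 849 mm.

A slab on four corner posts with a tall panel at the back — a chair. The seat slab sits at z = 457 with thickness 25, and the 367 mm backrest starts at the seat top, so the overall height is 457 + 25 + 367 = 849 mm.


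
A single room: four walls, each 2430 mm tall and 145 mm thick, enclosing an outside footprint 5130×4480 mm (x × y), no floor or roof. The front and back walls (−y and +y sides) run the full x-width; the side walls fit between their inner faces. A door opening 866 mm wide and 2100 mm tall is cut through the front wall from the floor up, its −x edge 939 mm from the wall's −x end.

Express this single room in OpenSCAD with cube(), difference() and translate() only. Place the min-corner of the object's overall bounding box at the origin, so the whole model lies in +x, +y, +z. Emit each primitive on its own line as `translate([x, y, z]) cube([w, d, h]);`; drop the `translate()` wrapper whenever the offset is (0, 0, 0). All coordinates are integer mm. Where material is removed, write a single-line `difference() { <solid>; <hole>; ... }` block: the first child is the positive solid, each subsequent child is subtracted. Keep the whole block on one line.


difference() { cube([5130, 145, 2430]); translate([939, 0, 0]) cube([866, 145, 2100]); }
translate([0, 4335, 0]) cube([5130, 145, 2430]);
translate([0, 145, 0]) cube([145, 4190, 2430]);
translate([4985, 145, 0]) cube([145, 4190, 2430]);


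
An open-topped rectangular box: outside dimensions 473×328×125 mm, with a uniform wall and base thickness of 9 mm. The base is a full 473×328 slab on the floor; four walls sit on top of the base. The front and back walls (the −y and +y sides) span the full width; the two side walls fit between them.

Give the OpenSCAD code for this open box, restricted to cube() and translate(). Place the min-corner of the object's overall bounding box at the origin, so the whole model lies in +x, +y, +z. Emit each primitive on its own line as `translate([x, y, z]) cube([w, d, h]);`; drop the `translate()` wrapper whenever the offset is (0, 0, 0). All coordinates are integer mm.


cube([473, 328, 9]);
translate([0, 0, 9]) cube([473, 9, 116]);
translate([0, 319, 9]) cube([473, 9, 116]);
translate([0, 9, 9]) cube([9, 310, 116]);
translate([464, 9, 9]) cube([9, 310, 116]);


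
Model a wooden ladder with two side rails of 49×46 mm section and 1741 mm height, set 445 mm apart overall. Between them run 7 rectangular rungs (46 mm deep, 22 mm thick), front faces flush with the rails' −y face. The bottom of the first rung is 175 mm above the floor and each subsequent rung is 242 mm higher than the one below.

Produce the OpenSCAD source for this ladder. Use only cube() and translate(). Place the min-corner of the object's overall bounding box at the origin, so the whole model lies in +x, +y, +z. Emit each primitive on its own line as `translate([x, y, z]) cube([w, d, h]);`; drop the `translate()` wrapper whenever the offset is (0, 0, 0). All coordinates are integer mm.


// rung span = 445 - 2*49 = 347
// rung[k] z = 175 + k*242
cube([49, 46, 1741]);
translate([396, 0, 0]) cube([49, 46, 1741]);
translate([49, 0, 175]) cube([347, 46, 22]);
translate([49, 0, 417]) cube([347, 46, 22]);
translate([49, 0, 659]) cube([347, 46, 22]);
translate([49, 0, 901]) cube([347, 46, 22]);
translate([49, 0, 1143]) cube([347, 46, 22]);
translate([49, 0, 1385]) cube([347, 46, 22]);
translate([49, 0, 1627]) cube([347, 46, 22]);


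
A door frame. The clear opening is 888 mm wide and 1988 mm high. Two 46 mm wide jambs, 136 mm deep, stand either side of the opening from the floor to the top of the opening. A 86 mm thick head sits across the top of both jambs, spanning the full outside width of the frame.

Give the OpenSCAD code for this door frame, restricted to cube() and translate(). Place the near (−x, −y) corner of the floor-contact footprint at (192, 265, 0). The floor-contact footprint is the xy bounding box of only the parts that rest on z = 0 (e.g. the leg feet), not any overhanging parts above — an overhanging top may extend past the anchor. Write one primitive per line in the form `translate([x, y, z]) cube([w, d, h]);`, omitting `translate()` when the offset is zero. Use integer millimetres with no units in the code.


translate([192, 265, 0]) cube([46, 136, 1988]);
translate([1126, 265, 0]) cube([46, 136, 1988]);
translate([192, 265, 1988]) cube([980, 136, 86]);


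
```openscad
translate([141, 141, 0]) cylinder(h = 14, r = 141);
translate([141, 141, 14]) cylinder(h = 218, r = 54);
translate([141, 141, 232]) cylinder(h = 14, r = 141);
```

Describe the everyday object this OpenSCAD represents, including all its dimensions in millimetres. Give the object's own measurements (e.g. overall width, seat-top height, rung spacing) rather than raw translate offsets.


A spool: two coaxial disc flanges of radius 141 mm and thickness 14 mm, joined by a core cylinder of radius 54 mm and height 218 mm. The lower flange rests on z = 0 and the three cylinders share a vertical axis.


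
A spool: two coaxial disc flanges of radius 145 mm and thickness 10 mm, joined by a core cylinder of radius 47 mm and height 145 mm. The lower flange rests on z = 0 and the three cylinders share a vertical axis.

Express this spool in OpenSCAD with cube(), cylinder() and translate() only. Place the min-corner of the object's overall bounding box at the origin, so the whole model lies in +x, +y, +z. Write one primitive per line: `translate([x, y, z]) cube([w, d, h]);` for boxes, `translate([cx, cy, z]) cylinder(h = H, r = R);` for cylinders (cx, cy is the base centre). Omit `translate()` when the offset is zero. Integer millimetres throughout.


translate([145, 145, 0]) cylinder(h = 10, r = 145);
translate([145, 145, 10]) cylinder(h = 145, r = 47);
translate([145, 145, 155]) cylinder(h = 10, r = 145);


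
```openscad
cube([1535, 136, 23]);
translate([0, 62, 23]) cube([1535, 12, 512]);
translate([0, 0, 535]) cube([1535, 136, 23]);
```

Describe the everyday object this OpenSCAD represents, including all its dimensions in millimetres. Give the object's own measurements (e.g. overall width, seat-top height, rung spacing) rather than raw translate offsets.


An I-beam lying along x, 1535 mm long. Overall section height 558 mm. Two flanges 136 mm wide (y) and 23 mm thick, one on the floor and one at the top; a web 12 mm thick runs between them, centred on the flange width.


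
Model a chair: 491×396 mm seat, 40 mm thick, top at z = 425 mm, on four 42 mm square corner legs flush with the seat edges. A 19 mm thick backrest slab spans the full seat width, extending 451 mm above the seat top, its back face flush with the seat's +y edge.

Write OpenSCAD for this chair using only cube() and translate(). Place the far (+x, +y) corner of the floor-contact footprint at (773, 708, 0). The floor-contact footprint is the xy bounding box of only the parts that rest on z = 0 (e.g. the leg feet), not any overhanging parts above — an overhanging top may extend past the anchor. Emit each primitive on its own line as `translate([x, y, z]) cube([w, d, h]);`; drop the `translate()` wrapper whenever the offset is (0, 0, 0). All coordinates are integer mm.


// leg_h = 425 - 40 = 385
translate([282, 312, 385]) cube([491, 396, 40]);
translate([282, 312, 0]) cube([42, 42, 385]);
translate([731, 312, 0]) cube([42, 42, 385]);
translate([282, 666, 0]) cube([42, 42, 385]);
translate([731, 666, 0]) cube([42, 42, 385]);
translate([282, 689, 425]) cube([491, 19, 451]);


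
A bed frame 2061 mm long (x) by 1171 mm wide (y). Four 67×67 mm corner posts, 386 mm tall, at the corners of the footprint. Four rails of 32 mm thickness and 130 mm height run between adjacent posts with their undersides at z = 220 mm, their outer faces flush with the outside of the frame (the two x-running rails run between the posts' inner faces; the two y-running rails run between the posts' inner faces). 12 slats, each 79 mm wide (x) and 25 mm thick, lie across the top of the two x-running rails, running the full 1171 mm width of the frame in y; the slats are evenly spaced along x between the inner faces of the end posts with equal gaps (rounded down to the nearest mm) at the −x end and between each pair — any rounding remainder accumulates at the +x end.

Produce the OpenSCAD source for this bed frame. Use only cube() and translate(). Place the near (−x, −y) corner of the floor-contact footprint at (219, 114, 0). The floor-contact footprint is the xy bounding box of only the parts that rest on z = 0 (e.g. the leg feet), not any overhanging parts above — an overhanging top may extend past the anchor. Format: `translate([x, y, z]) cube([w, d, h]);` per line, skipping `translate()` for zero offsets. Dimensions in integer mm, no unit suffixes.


// slat z = rail_z + rail_h = 220 + 130 = 350
// slat gap = ⌊(1927 − 12·79) / 13⌋ = 75
translate([219, 114, 0]) cube([67, 67, 386]);
translate([219, 1218, 0]) cube([67, 67, 386]);
translate([2213, 114, 0]) cube([67, 67, 386]);
translate([2213, 1218, 0]) cube([67, 67, 386]);
translate([286, 114, 220]) cube([1927, 32, 130]);
translate([286, 1253, 220]) cube([1927, 32, 130]);
translate([219, 181, 220]) cube([32, 1037, 130]);
translate([2248, 181, 220]) cube([32, 1037, 130]);
translate([361, 114, 350]) cube([79, 1171, 25]);
translate([515, 114, 350]) cube([79, 1171, 25]);
translate([669, 114, 350]) cube([79, 1171, 25]);
translate([823, 114, 350]) cube([79, 1171, 25]);
translate([977, 114, 350]) cube([79, 1171, 25]);
translate([1131, 114, 350]) cube([79, 1171, 25]);
translate([1285, 114, 350]) cube([79, 1171, 25]);
translate([1439, 114, 350]) cube([79, 1171, 25]);
translate([1593, 114, 350]) cube([79, 1171, 25]);
translate([1747, 114, 350]) cube([79, 1171, 25]);
translate([1901, 114, 350]) cube([79, 1171, 25]);
translate([2055, 114, 350]) cube([79, 1171, 25]);


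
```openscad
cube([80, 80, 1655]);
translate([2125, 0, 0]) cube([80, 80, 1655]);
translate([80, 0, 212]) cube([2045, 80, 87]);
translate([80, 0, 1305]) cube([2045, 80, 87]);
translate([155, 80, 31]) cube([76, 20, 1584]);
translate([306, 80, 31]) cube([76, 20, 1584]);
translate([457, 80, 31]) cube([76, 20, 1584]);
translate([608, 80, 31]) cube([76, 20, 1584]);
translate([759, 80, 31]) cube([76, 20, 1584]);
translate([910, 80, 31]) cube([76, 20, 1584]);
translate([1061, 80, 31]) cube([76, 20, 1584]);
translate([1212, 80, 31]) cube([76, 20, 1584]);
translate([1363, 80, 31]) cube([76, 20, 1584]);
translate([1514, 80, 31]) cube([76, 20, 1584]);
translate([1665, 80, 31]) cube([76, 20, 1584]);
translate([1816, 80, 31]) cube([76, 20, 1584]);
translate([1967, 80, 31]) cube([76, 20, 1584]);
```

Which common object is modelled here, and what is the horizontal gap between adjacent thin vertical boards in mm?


A fence section. The picket gap is 75 mm.

Two posts, two rails, 13 pickets — a fence section. Span 2045 mm holds 13 pickets of 76 mm with 14 equal gaps: ⌊(2045 − 13·76) / 14⌋ = 75 mm.


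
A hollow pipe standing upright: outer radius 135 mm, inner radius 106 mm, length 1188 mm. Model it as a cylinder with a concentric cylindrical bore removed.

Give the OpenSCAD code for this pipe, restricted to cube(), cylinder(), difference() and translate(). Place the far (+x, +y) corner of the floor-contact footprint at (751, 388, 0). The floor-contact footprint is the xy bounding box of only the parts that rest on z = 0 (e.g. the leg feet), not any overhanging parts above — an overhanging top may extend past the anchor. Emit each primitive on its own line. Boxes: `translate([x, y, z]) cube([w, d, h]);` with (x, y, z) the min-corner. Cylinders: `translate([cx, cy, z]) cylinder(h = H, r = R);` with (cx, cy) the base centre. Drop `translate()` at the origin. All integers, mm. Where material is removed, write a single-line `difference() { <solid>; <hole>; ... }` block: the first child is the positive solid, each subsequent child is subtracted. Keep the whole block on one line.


difference() { translate([616, 253, 0]) cylinder(h = 1188, r = 135); translate([616, 253, 0]) cylinder(h = 1188, r = 106); }


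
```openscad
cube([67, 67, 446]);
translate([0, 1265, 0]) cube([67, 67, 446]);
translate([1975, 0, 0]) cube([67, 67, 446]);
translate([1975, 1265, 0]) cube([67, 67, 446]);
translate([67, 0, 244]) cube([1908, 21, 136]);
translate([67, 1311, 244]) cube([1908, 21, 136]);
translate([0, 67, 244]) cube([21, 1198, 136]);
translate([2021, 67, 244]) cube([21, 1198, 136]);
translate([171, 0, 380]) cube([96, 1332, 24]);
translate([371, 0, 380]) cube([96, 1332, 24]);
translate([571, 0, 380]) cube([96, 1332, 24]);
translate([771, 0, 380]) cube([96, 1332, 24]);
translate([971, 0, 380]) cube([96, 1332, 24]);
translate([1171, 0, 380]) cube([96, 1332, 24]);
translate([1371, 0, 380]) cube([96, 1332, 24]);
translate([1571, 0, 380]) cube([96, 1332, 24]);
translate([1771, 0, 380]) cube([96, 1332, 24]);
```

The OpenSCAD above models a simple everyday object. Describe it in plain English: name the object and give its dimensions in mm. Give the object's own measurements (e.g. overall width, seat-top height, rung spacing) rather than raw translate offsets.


A bed frame 2042 mm long (x) by 1332 mm wide (y). Four 67×67 mm corner posts, 446 mm tall, at the corners of the footprint. Four rails of 21 mm thickness and 136 mm height run between adjacent posts with their undersides at z = 244 mm, their outer faces flush with the outside of the frame (the two x-running rails run between the posts' inner faces; the two y-running rails run between the posts' inner faces). 9 slats, each 96 mm wide (x) and 24 mm thick, lie across the top of the two x-running rails, running the full 1332 mm width of the frame in y; along x they sit between the end posts with a 104 mm gap after the −x posts and between neighbouring slats, leaving 108 mm before the +x posts.


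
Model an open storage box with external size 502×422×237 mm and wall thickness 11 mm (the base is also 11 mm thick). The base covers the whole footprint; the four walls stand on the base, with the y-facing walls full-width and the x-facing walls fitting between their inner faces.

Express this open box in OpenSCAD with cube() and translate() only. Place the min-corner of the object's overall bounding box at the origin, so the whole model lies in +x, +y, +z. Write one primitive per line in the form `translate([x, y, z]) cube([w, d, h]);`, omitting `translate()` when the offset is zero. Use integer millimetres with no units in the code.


cube([502, 422, 11]);
translate([0, 0, 11]) cube([502, 11, 226]);
translate([0, 411, 11]) cube([502, 11, 226]);
translate([0, 11, 11]) cube([11, 400, 226]);
translate([491, 11, 11]) cube([11, 400, 226]);


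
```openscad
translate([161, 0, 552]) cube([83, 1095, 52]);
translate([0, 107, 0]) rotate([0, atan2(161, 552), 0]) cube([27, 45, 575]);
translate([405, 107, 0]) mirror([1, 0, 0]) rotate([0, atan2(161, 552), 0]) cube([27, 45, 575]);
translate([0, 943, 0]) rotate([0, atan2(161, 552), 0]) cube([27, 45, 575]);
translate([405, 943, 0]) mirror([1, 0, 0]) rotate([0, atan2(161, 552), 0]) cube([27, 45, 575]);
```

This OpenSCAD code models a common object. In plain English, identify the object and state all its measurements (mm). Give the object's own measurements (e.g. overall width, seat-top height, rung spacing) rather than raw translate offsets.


A sawhorse. A 83×1095×52 mm beam (x, y, z) sits on two A-frame leg pairs. Each pair is two raked legs of 27×45 mm section (45 mm along y) splaying symmetrically in x. Each leg rises 552 mm vertically over 161 mm of horizontal reach and is 575 mm long along its own axis. Every leg's outer bottom edge rests on the floor and its outer top edge meets a bottom edge of the beam — the left legs (tilting toward +x) meet the beam's −x bottom edge, the right legs (their mirror images, tilting toward −x) meet its +x bottom edge — so the leg tops tuck under the beam, the beam's underside is 552 mm above the floor, and the feet are 405 mm apart outside-to-outside with the beam centred between them. The two leg pairs are set in 107 mm from either end of the beam.


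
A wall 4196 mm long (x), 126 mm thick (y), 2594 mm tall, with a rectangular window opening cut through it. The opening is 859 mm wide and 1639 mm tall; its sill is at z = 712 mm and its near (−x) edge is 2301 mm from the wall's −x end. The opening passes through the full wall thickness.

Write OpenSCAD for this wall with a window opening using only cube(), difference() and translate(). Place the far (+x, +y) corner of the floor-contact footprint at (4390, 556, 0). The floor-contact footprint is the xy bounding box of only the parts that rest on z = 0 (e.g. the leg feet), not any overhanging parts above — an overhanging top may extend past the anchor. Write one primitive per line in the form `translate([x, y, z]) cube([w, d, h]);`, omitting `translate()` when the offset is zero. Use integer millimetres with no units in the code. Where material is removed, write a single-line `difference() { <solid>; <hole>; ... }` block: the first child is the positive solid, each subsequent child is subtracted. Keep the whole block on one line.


difference() { translate([194, 430, 0]) cube([4196, 126, 2594]); translate([2495, 430, 712]) cube([859, 126, 1639]); }


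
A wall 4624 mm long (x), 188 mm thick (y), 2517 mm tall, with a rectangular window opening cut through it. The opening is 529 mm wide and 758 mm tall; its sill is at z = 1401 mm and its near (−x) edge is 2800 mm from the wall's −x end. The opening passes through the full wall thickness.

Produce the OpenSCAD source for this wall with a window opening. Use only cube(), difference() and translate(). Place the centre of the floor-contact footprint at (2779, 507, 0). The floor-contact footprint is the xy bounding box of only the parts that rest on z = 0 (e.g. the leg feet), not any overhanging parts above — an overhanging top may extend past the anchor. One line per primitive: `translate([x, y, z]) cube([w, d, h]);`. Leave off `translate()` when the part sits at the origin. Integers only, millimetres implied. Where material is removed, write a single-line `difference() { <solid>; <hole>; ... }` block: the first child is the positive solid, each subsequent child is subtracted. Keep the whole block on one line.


difference() { translate([467, 413, 0]) cube([4624, 188, 2517]); translate([3267, 413, 1401]) cube([529, 188, 758]); }


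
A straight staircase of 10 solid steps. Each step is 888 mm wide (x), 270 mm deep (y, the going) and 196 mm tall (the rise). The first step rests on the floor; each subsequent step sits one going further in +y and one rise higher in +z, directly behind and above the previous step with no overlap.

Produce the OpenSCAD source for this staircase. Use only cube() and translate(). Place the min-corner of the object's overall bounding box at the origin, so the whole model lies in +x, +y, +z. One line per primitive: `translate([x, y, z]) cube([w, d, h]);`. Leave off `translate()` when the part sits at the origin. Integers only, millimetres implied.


cube([888, 270, 196]);
translate([0, 270, 196]) cube([888, 270, 196]);
translate([0, 540, 392]) cube([888, 270, 196]);
translate([0, 810, 588]) cube([888, 270, 196]);
translate([0, 1080, 784]) cube([888, 270, 196]);
translate([0, 1350, 980]) cube([888, 270, 196]);
translate([0, 1620, 1176]) cube([888, 270, 196]);
translate([0, 1890, 1372]) cube([888, 270, 196]);
translate([0, 2160, 1568]) cube([888, 270, 196]);
translate([0, 2430, 1764]) cube([888, 270, 196]);


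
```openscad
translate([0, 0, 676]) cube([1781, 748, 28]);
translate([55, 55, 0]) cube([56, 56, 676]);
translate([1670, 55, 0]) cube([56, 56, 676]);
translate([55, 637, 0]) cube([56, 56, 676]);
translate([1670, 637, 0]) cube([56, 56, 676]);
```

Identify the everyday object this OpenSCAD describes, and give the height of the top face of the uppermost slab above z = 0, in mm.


A table. The table height is 704 mm.

A 1781×748×28 slab sits at z = 676 on four 56 mm square posts — a table. The top surface is at 676 + 28 = 704 mm.


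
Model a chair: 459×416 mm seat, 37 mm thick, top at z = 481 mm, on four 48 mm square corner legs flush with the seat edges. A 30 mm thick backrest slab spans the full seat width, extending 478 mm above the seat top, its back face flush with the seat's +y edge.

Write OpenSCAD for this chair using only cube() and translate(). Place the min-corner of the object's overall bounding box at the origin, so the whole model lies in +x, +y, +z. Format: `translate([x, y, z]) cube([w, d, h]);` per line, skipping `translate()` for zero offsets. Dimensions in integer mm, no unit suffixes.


// leg_h = 481 - 37 = 444
translate([0, 0, 444]) cube([459, 416, 37]);
cube([48, 48, 444]);
translate([411, 0, 0]) cube([48, 48, 444]);
translate([0, 368, 0]) cube([48, 48, 444]);
translate([411, 368, 0]) cube([48, 48, 444]);
translate([0, 386, 481]) cube([459, 30, 478]);


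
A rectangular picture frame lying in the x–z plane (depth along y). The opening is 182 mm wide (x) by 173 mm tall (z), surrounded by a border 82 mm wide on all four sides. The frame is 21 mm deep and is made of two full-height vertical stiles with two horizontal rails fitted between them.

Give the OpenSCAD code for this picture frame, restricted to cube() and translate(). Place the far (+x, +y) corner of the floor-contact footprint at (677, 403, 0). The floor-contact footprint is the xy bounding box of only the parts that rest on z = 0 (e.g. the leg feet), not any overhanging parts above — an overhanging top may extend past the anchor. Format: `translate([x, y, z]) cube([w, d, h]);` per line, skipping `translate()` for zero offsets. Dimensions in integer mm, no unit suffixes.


translate([331, 382, 0]) cube([82, 21, 337]);
translate([595, 382, 0]) cube([82, 21, 337]);
translate([413, 382, 0]) cube([182, 21, 82]);
translate([413, 382, 255]) cube([182, 21, 82]);


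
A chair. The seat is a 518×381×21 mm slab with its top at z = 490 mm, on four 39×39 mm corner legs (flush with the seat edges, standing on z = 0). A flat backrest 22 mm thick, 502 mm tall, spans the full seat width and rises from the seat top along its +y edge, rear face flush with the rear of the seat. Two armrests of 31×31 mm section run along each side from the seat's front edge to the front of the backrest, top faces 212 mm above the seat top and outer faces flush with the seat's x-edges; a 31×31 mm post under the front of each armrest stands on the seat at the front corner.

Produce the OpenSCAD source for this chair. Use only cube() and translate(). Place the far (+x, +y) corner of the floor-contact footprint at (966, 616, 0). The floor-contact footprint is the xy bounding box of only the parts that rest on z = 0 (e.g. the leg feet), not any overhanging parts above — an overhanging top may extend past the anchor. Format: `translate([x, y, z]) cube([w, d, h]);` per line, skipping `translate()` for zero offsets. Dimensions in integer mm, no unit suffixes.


translate([448, 235, 469]) cube([518, 381, 21]);
translate([448, 235, 0]) cube([39, 39, 469]);
translate([927, 235, 0]) cube([39, 39, 469]);
translate([448, 577, 0]) cube([39, 39, 469]);
translate([927, 577, 0]) cube([39, 39, 469]);
translate([448, 594, 490]) cube([518, 22, 502]);
translate([448, 235, 671]) cube([31, 359, 31]);
translate([935, 235, 671]) cube([31, 359, 31]);
translate([448, 235, 490]) cube([31, 31, 181]);
translate([935, 235, 490]) cube([31, 31, 181]);


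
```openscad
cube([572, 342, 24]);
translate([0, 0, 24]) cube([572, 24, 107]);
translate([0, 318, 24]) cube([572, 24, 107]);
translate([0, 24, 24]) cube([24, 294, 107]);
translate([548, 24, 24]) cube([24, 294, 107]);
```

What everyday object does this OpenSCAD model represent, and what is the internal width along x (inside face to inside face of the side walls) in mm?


An open box. The internal width is 524 mm.

A 572×342 base slab with four walls standing on it — an open box. The base is 572 mm wide and the walls are 24 mm thick, so the internal width is 572 − 2 × 24 = 524 mm.


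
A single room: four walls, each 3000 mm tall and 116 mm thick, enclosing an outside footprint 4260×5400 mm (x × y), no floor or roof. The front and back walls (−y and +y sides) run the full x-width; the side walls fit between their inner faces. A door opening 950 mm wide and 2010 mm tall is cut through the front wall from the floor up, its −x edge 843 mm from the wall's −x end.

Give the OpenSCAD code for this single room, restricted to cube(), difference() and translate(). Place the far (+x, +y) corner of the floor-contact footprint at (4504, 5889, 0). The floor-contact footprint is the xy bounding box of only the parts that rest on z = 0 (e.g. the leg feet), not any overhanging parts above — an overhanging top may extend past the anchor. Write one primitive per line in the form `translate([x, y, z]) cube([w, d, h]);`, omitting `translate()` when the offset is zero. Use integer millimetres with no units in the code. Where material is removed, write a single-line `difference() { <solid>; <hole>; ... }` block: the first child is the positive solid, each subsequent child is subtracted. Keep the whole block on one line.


difference() { translate([244, 489, 0]) cube([4260, 116, 3000]); translate([1087, 489, 0]) cube([950, 116, 2010]); }
translate([244, 5773, 0]) cube([4260, 116, 3000]);
translate([244, 605, 0]) cube([116, 5168, 3000]);
translate([4388, 605, 0]) cube([116, 5168, 3000]);


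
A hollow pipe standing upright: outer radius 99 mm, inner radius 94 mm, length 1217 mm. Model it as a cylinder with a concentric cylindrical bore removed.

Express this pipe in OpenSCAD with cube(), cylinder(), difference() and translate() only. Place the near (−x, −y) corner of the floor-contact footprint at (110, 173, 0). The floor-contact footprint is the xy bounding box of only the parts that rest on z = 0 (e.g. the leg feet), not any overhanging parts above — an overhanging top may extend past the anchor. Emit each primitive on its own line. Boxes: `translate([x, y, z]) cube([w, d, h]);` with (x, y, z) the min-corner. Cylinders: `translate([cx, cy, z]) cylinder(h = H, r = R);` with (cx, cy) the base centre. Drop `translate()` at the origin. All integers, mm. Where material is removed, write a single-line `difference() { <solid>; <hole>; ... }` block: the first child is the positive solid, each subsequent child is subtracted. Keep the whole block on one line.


difference() { translate([209, 272, 0]) cylinder(h = 1217, r = 99); translate([209, 272, 0]) cylinder(h = 1217, r = 94); }


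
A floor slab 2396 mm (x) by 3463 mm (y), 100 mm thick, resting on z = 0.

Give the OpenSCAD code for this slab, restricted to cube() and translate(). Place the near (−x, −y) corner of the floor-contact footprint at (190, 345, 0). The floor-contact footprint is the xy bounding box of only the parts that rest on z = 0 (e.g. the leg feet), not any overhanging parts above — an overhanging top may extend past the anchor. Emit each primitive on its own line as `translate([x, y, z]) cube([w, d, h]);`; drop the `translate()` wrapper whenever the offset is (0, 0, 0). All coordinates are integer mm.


translate([190, 345, 0]) cube([2396, 3463, 100]);


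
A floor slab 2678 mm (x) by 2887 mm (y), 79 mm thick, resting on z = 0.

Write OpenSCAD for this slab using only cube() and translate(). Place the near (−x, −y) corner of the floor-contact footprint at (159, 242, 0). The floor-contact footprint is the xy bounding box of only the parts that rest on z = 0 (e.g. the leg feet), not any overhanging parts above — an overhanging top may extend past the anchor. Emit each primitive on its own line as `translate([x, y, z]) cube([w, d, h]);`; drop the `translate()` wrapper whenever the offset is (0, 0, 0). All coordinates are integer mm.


translate([159, 242, 0]) cube([2678, 2887, 79]);


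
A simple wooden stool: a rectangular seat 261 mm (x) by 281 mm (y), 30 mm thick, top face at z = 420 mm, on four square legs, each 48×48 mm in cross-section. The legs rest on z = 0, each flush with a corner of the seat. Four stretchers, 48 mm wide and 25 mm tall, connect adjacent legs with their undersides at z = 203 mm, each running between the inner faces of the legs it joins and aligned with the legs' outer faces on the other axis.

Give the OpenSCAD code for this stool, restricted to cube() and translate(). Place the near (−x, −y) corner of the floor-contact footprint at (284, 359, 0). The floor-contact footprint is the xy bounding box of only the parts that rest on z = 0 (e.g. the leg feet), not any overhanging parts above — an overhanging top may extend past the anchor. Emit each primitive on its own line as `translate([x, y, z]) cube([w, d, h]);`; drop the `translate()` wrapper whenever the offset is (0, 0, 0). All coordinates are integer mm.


translate([284, 359, 390]) cube([261, 281, 30]);
translate([284, 359, 0]) cube([48, 48, 390]);
translate([497, 359, 0]) cube([48, 48, 390]);
translate([284, 592, 0]) cube([48, 48, 390]);
translate([497, 592, 0]) cube([48, 48, 390]);
translate([332, 359, 203]) cube([165, 48, 25]);
translate([332, 592, 203]) cube([165, 48, 25]);
translate([284, 407, 203]) cube([48, 185, 25]);
translate([497, 407, 203]) cube([48, 185, 25]);


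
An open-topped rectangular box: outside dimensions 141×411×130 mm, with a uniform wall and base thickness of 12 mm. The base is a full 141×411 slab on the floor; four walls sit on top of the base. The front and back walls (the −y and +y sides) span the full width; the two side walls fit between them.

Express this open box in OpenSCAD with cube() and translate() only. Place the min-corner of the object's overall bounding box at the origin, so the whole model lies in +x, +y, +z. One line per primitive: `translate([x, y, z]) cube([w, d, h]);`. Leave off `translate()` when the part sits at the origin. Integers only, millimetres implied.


cube([141, 411, 12]);
translate([0, 0, 12]) cube([141, 12, 118]);
translate([0, 399, 12]) cube([141, 12, 118]);
translate([0, 12, 12]) cube([12, 387, 118]);
translate([129, 12, 12]) cube([12, 387, 118]);


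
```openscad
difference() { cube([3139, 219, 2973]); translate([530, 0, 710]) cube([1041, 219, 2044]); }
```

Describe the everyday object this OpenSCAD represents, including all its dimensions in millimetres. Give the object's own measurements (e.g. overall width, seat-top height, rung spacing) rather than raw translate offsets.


A wall 3139 mm long (x), 219 mm thick (y), 2973 mm tall, with a rectangular window opening cut through it. The opening is 1041 mm wide and 2044 mm tall; its sill is at z = 710 mm and its near (−x) edge is 530 mm from the wall's −x end. The opening passes through the full wall thickness.


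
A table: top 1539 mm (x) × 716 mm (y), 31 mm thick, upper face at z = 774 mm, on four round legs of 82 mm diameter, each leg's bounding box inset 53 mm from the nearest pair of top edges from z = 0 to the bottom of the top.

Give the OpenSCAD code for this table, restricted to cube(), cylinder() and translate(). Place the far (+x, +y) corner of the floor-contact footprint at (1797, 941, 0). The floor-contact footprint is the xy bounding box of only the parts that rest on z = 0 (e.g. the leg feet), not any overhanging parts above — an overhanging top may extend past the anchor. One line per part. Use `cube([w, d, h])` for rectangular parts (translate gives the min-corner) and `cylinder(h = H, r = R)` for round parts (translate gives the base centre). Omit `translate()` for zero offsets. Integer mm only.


translate([311, 278, 743]) cube([1539, 716, 31]);
translate([405, 372, 0]) cylinder(h = 743, r = 41);
translate([1756, 372, 0]) cylinder(h = 743, r = 41);
translate([405, 900, 0]) cylinder(h = 743, r = 41);
translate([1756, 900, 0]) cylinder(h = 743, r = 41);


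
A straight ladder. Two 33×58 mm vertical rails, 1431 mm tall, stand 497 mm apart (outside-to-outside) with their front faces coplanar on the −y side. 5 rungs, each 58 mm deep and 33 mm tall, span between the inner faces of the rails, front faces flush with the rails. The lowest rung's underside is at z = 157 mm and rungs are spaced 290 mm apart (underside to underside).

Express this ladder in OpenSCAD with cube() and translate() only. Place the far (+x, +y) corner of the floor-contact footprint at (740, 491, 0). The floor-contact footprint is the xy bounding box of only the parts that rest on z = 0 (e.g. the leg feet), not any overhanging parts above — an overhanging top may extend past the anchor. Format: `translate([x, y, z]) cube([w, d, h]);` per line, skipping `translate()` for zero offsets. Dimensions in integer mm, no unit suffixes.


translate([243, 433, 0]) cube([33, 58, 1431]);
translate([707, 433, 0]) cube([33, 58, 1431]);
translate([276, 433, 157]) cube([431, 58, 33]);
translate([276, 433, 447]) cube([431, 58, 33]);
translate([276, 433, 737]) cube([431, 58, 33]);
translate([276, 433, 1027]) cube([431, 58, 33]);
translate([276, 433, 1317]) cube([431, 58, 33]);


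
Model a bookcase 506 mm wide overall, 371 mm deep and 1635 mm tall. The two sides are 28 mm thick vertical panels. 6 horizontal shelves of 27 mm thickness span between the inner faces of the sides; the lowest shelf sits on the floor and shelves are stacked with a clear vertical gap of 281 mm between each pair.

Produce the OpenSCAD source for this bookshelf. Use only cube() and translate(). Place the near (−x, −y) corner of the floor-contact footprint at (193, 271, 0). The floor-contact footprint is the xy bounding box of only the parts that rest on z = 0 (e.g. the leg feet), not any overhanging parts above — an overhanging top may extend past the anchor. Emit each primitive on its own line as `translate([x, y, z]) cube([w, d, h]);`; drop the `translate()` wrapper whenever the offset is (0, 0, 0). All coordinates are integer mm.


translate([193, 271, 0]) cube([28, 371, 1635]);
translate([671, 271, 0]) cube([28, 371, 1635]);
translate([221, 271, 0]) cube([450, 371, 27]);
translate([221, 271, 308]) cube([450, 371, 27]);
translate([221, 271, 616]) cube([450, 371, 27]);
translate([221, 271, 924]) cube([450, 371, 27]);
translate([221, 271, 1232]) cube([450, 371, 27]);
translate([221, 271, 1540]) cube([450, 371, 27]);


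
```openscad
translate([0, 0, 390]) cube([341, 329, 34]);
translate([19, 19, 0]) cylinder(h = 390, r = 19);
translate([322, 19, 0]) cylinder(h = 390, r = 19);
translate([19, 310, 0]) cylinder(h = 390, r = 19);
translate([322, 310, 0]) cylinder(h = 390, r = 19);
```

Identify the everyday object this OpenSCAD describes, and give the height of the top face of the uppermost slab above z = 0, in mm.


A stool. The seat height is 424 mm.

A 341×329×34 slab at z = 390 on four corner cylinders — a stool. The seat top is 390 + 34 = 424 mm.


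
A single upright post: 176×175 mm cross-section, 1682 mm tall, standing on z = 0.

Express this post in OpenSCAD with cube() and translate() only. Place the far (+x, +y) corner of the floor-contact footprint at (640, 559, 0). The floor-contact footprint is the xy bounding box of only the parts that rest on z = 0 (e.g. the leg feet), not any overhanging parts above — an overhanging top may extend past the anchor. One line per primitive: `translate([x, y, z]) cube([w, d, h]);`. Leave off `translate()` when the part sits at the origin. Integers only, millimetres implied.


translate([464, 384, 0]) cube([176, 175, 1682]);


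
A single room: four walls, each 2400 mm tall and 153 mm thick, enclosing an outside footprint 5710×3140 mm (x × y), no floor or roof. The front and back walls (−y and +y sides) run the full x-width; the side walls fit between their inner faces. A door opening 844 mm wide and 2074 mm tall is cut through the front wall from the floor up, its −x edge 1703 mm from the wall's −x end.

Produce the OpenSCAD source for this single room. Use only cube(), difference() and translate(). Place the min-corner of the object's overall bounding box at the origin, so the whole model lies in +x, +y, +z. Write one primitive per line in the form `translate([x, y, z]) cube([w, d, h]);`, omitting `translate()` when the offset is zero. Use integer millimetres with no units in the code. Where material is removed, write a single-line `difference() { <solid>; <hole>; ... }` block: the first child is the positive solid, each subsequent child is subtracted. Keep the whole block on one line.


difference() { cube([5710, 153, 2400]); translate([1703, 0, 0]) cube([844, 153, 2074]); }
translate([0, 2987, 0]) cube([5710, 153, 2400]);
translate([0, 153, 0]) cube([153, 2834, 2400]);
translate([5557, 153, 0]) cube([153, 2834, 2400]);


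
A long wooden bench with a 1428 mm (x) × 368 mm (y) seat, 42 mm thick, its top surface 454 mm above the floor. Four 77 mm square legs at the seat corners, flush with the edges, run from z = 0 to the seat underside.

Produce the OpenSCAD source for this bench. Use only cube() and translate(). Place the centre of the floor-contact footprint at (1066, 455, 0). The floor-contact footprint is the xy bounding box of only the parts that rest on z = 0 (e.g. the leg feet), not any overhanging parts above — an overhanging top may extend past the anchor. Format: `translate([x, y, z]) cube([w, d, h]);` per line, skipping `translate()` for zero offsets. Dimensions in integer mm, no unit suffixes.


translate([352, 271, 412]) cube([1428, 368, 42]);
translate([352, 271, 0]) cube([77, 77, 412]);
translate([352, 562, 0]) cube([77, 77, 412]);
translate([1703, 271, 0]) cube([77, 77, 412]);
translate([1703, 562, 0]) cube([77, 77, 412]);


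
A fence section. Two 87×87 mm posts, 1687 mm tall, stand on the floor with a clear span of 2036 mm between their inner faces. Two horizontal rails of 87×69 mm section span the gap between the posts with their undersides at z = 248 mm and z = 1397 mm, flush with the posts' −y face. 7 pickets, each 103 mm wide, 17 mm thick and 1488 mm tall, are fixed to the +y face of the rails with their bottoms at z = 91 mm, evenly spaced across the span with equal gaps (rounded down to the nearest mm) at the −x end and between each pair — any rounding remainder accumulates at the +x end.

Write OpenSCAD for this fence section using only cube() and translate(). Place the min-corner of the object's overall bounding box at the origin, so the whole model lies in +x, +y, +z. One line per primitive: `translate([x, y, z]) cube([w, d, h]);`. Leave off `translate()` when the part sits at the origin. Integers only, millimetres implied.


cube([87, 87, 1687]);
translate([2123, 0, 0]) cube([87, 87, 1687]);
translate([87, 0, 248]) cube([2036, 87, 69]);
translate([87, 0, 1397]) cube([2036, 87, 69]);
translate([251, 87, 91]) cube([103, 17, 1488]);
translate([518, 87, 91]) cube([103, 17, 1488]);
translate([785, 87, 91]) cube([103, 17, 1488]);
translate([1052, 87, 91]) cube([103, 17, 1488]);
translate([1319, 87, 91]) cube([103, 17, 1488]);
translate([1586, 87, 91]) cube([103, 17, 1488]);
translate([1853, 87, 91]) cube([103, 17, 1488]);


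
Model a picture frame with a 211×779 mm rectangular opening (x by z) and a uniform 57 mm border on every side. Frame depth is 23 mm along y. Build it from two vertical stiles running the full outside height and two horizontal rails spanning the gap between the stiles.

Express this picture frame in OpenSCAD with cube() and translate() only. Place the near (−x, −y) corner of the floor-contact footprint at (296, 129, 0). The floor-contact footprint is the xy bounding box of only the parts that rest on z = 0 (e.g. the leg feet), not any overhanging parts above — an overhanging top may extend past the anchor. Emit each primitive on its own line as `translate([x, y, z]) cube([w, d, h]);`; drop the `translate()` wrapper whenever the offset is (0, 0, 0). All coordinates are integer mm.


translate([296, 129, 0]) cube([57, 23, 893]);
translate([564, 129, 0]) cube([57, 23, 893]);
translate([353, 129, 0]) cube([211, 23, 57]);
translate([353, 129, 836]) cube([211, 23, 57]);
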